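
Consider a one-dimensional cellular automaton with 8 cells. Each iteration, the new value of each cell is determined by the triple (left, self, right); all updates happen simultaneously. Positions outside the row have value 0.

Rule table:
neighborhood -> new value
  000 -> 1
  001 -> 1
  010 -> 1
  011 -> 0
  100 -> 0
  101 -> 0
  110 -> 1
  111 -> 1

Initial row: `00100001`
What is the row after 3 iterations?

11101111
01100111
10101011

10101011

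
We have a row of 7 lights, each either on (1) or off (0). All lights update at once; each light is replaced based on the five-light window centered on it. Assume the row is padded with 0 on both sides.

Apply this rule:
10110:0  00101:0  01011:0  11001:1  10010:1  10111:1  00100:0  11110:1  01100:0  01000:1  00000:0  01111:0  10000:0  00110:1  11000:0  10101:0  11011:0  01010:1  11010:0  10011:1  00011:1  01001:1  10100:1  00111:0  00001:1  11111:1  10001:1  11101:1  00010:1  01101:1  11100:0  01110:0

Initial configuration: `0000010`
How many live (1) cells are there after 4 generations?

5

generation 1: 0001101
generation 2: 0111101
generation 3: 1001101
generation 4: 0111101
count of 1: 5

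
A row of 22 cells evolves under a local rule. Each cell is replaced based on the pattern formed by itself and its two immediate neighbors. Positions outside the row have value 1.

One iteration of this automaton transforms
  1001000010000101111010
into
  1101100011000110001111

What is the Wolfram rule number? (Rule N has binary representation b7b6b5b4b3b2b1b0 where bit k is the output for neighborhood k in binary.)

position 16: 111 → 0  (bit 7 = 0)
position 0: 110 → 1  (bit 6 = 1)
position 14: 101 → 1  (bit 5 = 1)
position 1: 100 → 1  (bit 4 = 1)
position 15: 011 → 0  (bit 3 = 0)
position 3: 010 → 1  (bit 2 = 1)
position 2: 001 → 0  (bit 1 = 0)
position 5: 000 → 0  (bit 0 = 0)
bits b7..b0 = 01110100 = 116

116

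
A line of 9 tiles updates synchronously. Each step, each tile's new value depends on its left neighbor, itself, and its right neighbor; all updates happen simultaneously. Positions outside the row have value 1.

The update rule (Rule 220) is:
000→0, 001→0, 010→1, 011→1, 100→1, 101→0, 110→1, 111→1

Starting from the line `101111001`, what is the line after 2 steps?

101111101

step 1: 101111101
step 2: 101111101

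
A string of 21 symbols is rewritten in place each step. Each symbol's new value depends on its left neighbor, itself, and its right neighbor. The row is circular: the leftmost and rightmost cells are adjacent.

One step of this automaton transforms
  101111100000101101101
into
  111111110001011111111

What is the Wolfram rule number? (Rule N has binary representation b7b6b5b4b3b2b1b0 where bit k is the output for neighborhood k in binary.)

position 3: 111 → 1  (bit 7 = 1)
position 0: 110 → 1  (bit 6 = 1)
position 1: 101 → 1  (bit 5 = 1)
position 7: 100 → 1  (bit 4 = 1)
position 2: 011 → 1  (bit 3 = 1)
position 12: 010 → 0  (bit 2 = 0)
position 11: 001 → 1  (bit 1 = 1)
position 8: 000 → 0  (bit 0 = 0)
bits b7..b0 = 11111010 = 250

250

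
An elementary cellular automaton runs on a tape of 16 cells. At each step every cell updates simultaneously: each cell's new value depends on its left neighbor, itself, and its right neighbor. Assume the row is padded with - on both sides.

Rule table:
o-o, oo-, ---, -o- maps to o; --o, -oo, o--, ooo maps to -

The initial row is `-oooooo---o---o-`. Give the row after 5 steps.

--o--oo-----ooo-

------o-o-o-o-o-
ooooo-ooooooooo-
----oo--------o-
ooo--o-oooooo-o-
--o--oo-----ooo-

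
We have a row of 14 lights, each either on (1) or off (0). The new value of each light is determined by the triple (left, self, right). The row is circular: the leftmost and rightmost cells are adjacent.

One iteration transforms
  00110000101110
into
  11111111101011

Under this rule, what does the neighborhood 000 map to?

At position 0 the neighborhood is 000; the next row has 1 there.

1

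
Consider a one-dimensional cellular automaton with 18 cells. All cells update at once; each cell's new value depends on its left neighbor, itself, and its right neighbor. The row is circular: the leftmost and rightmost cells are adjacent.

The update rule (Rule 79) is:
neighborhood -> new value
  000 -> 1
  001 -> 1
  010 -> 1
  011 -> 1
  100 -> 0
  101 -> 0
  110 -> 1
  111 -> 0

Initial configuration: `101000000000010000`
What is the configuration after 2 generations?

101010000000010100

101011111111110111
101010000000010100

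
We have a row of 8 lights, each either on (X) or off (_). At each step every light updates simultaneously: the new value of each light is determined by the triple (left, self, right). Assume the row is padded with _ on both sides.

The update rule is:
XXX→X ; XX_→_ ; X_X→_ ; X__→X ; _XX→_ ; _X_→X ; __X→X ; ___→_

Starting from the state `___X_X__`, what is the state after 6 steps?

step 1: __XX_XX_
step 2: _X_____X
step 3: XXX___XX
step 4: _X_X_X__
step 5: XX_X_XX_
step 6: ___X___X

___X___X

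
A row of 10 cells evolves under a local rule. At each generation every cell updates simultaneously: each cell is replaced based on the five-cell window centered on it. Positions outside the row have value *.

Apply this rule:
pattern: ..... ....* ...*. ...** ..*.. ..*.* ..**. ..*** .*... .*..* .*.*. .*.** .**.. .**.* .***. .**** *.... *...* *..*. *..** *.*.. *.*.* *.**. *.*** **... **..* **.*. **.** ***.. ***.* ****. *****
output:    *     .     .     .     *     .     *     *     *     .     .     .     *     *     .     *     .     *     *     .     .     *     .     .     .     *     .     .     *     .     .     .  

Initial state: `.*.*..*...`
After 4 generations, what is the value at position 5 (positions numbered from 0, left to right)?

*

generation 1: .*...****.
generation 2: ..**.**...
generation 3: *.**..*.*.
generation 4: ...***..*.
position 5 holds *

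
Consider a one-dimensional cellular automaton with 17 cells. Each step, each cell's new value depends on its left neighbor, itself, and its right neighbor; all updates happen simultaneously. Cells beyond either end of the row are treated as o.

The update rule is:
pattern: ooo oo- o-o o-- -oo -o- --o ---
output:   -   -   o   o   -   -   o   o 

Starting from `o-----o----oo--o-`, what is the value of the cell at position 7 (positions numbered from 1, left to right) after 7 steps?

step 1: -ooooo-oooo--oo-o
step 2: o-----o----oo--o-  (repeats step 0; period 2)
step 7: -ooooo-oooo--oo-o
position 7 holds -

-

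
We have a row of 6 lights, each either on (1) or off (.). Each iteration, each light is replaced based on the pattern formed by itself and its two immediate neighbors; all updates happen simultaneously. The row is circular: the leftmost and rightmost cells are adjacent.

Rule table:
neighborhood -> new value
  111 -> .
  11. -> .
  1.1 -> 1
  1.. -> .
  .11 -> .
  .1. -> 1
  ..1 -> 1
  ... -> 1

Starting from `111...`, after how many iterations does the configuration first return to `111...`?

iteration 1: ....11
iteration 2: .111..
iteration 3: 1....1
iteration 4: ..111.
iteration 5: 11....
iteration 6: ...111
iteration 7: .11...
iteration 8: 1...11
iteration 9: ..11..
iteration 10: 11...1
iteration 11: ...11.
iteration 12: 111...

12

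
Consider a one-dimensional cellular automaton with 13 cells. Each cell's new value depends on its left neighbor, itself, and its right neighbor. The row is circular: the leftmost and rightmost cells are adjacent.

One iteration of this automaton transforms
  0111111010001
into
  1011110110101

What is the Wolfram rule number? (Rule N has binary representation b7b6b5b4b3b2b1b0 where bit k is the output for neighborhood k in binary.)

position 2: 111 → 1  (bit 7 = 1)
position 6: 110 → 0  (bit 6 = 0)
position 0: 101 → 1  (bit 5 = 1)
position 9: 100 → 0  (bit 4 = 0)
position 1: 011 → 0  (bit 3 = 0)
position 8: 010 → 1  (bit 2 = 1)
position 11: 001 → 0  (bit 1 = 0)
position 10: 000 → 1  (bit 0 = 1)
bits b7..b0 = 10100101 = 165

165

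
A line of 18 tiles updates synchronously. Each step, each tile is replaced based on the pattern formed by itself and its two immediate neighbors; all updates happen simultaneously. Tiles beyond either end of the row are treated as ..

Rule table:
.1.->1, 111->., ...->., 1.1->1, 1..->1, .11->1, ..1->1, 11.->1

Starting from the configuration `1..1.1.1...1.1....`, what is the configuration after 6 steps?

111111111.11111...
1.......111...11..
11.....11.11.1111.
111...11111111..11
1.11.11......11111
11111111....11...1

11111111....11...1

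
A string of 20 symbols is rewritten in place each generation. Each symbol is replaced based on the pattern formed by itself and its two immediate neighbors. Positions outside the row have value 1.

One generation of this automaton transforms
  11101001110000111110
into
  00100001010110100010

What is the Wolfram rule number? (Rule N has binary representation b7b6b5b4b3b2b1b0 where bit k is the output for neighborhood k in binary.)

73

position 0: 111 → 0  (bit 7 = 0)
position 2: 110 → 1  (bit 6 = 1)
position 3: 101 → 0  (bit 5 = 0)
position 5: 100 → 0  (bit 4 = 0)
position 7: 011 → 1  (bit 3 = 1)
position 4: 010 → 0  (bit 2 = 0)
position 6: 001 → 0  (bit 1 = 0)
position 11: 000 → 1  (bit 0 = 1)
bits b7..b0 = 01001001 = 73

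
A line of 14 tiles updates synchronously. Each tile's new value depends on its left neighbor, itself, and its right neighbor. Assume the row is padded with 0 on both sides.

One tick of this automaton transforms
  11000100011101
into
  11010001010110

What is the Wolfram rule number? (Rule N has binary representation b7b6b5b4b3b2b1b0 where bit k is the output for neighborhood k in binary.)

position 10: 111 → 0  (bit 7 = 0)
position 1: 110 → 1  (bit 6 = 1)
position 12: 101 → 1  (bit 5 = 1)
position 2: 100 → 0  (bit 4 = 0)
position 0: 011 → 1  (bit 3 = 1)
position 5: 010 → 0  (bit 2 = 0)
position 4: 001 → 0  (bit 1 = 0)
position 3: 000 → 1  (bit 0 = 1)
bits b7..b0 = 01101001 = 105

105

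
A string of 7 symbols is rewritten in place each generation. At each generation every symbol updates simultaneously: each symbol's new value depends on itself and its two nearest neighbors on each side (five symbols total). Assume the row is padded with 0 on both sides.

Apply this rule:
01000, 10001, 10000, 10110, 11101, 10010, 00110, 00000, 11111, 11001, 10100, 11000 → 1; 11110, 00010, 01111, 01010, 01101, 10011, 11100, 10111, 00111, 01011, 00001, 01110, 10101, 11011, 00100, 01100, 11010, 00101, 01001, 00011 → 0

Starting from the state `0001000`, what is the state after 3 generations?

0101111

generation 1: 1000111
generation 2: 0110000
generation 3: 0101111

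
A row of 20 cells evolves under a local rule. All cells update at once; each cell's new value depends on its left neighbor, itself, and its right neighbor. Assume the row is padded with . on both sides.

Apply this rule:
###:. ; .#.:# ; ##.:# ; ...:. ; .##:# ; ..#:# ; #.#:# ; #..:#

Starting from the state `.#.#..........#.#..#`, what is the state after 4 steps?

####..##..##..##.###

#####........#######
#...##......##.....#
##.####....####...##
####..##..##..##.###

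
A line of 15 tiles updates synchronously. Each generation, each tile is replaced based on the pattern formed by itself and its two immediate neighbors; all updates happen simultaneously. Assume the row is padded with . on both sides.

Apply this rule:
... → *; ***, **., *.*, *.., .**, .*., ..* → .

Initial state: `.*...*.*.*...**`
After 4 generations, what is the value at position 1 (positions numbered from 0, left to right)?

*

...*.......*...
**...*****...**
...*.......*...  (repeats generation 1; period 2)
generation 4: **...*****...**
position 1 holds *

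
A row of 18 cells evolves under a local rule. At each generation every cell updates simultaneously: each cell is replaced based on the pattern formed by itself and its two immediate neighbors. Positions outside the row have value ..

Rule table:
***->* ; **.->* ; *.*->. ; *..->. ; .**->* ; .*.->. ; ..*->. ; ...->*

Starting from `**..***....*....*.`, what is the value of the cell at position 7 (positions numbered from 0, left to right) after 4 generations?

.

**..***.**...**...
**..***.**.*.**.**
**..***.**...**.**
**..***.**.*.**.**
position 7 holds .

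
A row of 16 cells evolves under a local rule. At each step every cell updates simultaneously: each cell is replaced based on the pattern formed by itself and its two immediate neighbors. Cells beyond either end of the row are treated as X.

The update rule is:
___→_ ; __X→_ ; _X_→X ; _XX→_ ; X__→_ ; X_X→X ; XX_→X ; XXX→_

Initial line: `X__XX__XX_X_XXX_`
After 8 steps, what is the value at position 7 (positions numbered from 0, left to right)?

X___X___XXXX__XX
X___X______X____
X___X______X____  (fixed point — unchanged through step 8)
position 7 holds _

_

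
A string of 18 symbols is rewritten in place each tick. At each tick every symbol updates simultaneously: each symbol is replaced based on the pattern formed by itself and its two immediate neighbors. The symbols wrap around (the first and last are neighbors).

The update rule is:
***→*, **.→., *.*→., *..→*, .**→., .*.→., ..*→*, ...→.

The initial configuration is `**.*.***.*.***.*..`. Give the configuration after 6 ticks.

*.*....*.........*

tick 1: ......*.....*...**
tick 2: *....*.*...*.*.*..
tick 3: .*..*...*.*.....**
tick 4: ..**.*.*...*...*..
tick 5: .*......*.*.*.*.*.
tick 6: *.*....*.........*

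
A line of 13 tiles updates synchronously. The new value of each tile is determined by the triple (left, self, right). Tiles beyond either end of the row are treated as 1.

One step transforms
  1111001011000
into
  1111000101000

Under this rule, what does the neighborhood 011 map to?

At position 8 the neighborhood is 011; the next row has 0 there.

0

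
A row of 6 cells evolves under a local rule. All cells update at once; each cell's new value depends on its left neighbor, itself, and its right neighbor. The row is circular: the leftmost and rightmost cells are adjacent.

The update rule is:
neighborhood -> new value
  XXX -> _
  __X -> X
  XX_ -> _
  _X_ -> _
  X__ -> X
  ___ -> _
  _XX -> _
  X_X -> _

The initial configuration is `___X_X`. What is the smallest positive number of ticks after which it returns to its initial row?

2

tick 1: X_X___
tick 2: ___X_X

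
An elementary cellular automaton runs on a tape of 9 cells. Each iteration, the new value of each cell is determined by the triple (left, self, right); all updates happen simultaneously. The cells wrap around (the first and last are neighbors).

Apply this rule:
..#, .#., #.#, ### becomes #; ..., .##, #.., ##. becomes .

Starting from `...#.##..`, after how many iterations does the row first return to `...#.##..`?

..###....
.#.#.....
####.....
.##.....#
#......##
......#.#
.....####
....#.##.
...###...
..#.#....
.####....
#.##.....
##......#
#......#.
#.....###
.....#.##
....###..
...#.#...
..####...
.#.##....
###......
.#......#
##.....##
#.....#.#
.....###.
....#.#..
...####..
..#.##...
.###.....
#.#......
###.....#
##.....#.
......###
.....#.#.
....####.
...#.##..

36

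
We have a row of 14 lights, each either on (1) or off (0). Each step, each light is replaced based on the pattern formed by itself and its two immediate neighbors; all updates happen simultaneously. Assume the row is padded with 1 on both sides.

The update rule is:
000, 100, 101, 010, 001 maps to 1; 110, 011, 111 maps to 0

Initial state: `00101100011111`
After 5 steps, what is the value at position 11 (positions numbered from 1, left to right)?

step 1: 11110011100000
step 2: 00001100011111
step 3: 11110011100000  (repeats step 1; period 2)
step 5: 11110011100000
position 11 holds 0

0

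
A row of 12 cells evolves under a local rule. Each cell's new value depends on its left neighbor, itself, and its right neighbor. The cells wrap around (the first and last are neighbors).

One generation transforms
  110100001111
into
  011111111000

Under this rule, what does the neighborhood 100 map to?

At position 4 the neighborhood is 100; the next row has 1 there.

1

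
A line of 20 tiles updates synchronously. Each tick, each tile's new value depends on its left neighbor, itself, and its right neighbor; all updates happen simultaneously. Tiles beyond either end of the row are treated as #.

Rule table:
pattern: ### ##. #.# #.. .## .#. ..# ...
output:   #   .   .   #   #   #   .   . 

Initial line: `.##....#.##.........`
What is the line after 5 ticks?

.#.#...#.#.#........
.#.##..#.#.##.......
.#.#.#.#.#.#.#......
.#.#.#.#.#.#.##.....
.#.#.#.#.#.#.#.#....

.#.#.#.#.#.#.#.#....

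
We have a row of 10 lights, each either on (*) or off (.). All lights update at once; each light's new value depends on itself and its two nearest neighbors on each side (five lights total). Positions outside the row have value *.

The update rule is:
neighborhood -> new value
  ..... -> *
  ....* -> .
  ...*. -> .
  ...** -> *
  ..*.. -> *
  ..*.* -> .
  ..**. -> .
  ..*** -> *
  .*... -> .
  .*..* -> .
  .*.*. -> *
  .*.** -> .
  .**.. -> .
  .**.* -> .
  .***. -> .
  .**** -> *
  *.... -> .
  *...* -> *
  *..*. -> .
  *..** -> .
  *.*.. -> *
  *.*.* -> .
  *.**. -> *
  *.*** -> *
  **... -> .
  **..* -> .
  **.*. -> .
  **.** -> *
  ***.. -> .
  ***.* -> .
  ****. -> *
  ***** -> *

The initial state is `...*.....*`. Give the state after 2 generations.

.*.*..*.**
..**....**

..**....**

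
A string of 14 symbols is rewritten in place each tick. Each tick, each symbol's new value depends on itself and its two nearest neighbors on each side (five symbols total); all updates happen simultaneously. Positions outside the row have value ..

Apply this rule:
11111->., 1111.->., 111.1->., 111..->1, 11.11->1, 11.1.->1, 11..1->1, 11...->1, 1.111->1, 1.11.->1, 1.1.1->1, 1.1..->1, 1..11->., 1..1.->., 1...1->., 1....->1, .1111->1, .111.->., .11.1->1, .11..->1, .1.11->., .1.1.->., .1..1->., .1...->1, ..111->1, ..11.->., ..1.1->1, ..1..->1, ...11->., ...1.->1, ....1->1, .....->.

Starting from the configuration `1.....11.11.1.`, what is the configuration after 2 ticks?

1..11..11....1

tick 1: 111.1..1111111
tick 2: 1..11..11....1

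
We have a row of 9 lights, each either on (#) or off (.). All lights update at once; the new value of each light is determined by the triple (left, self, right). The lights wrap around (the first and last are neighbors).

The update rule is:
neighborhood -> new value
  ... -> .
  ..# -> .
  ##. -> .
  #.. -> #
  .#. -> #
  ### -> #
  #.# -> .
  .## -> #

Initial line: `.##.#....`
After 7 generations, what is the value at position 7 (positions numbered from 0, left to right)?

.#..##...
.##.#.#..
.#..#.##.
.##.#.#.#
.#..#.#.#
.##.#.#.#  (repeats generation 4; period 2)
generation 7: .#..#.#.#
position 7 holds .

.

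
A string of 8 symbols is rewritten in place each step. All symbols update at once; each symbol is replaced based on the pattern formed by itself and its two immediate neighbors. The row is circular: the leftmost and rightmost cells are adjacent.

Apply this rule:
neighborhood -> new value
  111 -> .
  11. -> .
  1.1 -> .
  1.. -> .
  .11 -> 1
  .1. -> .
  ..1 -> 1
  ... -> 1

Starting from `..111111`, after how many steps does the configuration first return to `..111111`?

8

step 1: .11.....
step 2: 11..1111
step 3: ...11...
step 4: 1111..11
step 5: .....11.
step 6: 111111..
step 7: 1......1
step 8: ..111111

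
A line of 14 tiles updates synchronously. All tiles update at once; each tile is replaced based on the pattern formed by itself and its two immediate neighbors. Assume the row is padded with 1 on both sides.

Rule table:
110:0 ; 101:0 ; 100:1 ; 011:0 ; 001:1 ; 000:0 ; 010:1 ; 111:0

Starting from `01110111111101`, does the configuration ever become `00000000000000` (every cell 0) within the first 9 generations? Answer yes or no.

00000000000000
all cells are 0 at generation 1

yes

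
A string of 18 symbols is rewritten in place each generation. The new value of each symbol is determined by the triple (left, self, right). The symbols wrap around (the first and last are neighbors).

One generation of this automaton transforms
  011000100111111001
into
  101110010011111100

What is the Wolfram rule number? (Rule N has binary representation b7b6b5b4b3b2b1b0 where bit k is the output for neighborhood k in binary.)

241

position 10: 111 → 1  (bit 7 = 1)
position 2: 110 → 1  (bit 6 = 1)
position 0: 101 → 1  (bit 5 = 1)
position 3: 100 → 1  (bit 4 = 1)
position 1: 011 → 0  (bit 3 = 0)
position 6: 010 → 0  (bit 2 = 0)
position 5: 001 → 0  (bit 1 = 0)
position 4: 000 → 1  (bit 0 = 1)
bits b7..b0 = 11110001 = 241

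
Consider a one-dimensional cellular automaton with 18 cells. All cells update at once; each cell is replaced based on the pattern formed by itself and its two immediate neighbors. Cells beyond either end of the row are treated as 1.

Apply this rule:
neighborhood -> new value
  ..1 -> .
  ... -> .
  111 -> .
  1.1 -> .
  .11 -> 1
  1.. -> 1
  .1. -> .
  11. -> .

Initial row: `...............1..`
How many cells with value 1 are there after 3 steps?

1

step 1: 1...............1.
step 2: .1................
step 3: ..1...............
count of 1: 1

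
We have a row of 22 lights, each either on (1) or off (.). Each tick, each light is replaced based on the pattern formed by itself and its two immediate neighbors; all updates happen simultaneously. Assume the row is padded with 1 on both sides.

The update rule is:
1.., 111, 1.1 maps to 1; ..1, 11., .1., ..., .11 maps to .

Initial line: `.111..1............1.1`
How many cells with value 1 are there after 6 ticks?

tick 1: 1.1.1..1............1.
tick 2: .1.1.1..1............1
tick 3: 1.1.1.1..1............
tick 4: .1.1.1.1..1...........
tick 5: 1.1.1.1.1..1..........
tick 6: .1.1.1.1.1..1.........
count of 1: 6

6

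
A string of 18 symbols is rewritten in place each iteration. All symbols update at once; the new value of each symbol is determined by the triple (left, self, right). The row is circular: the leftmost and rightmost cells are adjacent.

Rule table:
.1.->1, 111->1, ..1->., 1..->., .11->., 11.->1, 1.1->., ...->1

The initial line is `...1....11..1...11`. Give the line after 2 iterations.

.1.1..1..1..1.1..1

.1.1.11..1..1.1..1
.1.1..1..1..1.1..1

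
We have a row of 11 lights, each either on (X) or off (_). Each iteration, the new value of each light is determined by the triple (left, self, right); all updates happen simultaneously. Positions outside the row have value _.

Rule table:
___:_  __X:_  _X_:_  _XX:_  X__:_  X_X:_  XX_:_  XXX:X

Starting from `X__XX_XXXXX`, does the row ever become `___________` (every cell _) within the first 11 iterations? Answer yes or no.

yes

_______XXX_
________X__
___________
all cells are _ at iteration 3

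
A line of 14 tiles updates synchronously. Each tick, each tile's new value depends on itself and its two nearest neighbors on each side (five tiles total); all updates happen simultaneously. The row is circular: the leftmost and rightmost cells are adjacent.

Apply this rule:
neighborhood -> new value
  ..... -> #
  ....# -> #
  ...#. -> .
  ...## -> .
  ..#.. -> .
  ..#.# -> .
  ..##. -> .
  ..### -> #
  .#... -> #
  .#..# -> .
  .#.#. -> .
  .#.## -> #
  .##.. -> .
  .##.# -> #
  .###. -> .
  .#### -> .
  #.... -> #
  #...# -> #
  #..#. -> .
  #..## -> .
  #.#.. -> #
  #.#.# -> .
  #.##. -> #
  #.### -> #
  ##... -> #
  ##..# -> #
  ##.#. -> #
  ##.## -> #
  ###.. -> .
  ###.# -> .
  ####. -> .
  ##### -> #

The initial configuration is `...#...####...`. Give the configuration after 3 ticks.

tick 1: ##..##.#...###
tick 2: ..#..#####.#.#
tick 3: .....#.#..#..#

.....#.#..#..#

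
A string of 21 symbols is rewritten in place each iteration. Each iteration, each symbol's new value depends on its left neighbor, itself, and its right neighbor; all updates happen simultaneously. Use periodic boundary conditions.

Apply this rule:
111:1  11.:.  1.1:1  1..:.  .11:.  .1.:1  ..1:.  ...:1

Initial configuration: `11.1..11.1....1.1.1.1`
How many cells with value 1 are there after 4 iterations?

1.11....11.11.111111.
11...11...1..1.1111.1
1..1....1.1..11.11.1.
1..1.11.111....1..111
count of 1: 11

11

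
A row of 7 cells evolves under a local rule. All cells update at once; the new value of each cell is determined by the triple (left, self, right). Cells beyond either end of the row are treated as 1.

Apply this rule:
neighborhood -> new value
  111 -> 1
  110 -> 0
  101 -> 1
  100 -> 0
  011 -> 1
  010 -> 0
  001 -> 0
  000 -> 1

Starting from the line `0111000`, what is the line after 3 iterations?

1110010
1100001
1001101

1001101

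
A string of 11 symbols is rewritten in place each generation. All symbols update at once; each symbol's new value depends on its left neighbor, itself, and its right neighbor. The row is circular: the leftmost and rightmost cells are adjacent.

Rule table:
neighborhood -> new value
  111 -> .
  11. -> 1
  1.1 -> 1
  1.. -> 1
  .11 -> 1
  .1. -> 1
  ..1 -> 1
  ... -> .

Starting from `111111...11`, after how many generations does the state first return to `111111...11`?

4

.....11.11.
....1111111
1..11.....1
111111...11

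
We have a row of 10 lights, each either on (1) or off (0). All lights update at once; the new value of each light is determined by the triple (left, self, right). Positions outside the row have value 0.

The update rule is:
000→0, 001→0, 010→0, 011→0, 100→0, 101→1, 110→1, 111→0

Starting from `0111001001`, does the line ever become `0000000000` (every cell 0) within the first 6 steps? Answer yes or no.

yes

0001000000
0000000000
all cells are 0 at step 2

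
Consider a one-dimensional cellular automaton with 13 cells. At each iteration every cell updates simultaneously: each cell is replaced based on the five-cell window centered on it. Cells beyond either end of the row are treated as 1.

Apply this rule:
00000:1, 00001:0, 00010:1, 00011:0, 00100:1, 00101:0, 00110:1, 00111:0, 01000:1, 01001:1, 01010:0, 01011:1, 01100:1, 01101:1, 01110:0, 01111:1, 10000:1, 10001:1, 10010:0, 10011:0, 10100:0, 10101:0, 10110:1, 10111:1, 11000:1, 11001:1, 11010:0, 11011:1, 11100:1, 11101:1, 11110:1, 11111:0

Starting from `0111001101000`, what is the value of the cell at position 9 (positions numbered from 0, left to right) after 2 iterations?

0

1101101100110
1111111110111
position 9 holds 0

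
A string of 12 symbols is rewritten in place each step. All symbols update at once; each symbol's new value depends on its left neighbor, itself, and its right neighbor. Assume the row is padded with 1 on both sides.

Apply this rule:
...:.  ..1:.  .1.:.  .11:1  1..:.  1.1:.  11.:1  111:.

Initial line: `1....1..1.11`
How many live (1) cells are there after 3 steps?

1

1.........1.
1...........
1...........
count of 1: 1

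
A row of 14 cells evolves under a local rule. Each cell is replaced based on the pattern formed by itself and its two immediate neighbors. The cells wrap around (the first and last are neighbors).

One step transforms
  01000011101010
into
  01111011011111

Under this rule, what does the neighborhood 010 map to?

At position 1 the neighborhood is 010; the next row has 1 there.

1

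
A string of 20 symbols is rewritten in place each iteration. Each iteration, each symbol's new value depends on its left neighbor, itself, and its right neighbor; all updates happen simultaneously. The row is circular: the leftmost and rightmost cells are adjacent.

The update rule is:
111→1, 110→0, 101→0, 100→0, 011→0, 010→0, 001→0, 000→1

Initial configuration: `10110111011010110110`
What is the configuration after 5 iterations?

11001111100111111111

iteration 1: 00000010000000000000
iteration 2: 11111000111111111111
iteration 3: 11110010011111111111
iteration 4: 11100000001111111111
iteration 5: 11001111100111111111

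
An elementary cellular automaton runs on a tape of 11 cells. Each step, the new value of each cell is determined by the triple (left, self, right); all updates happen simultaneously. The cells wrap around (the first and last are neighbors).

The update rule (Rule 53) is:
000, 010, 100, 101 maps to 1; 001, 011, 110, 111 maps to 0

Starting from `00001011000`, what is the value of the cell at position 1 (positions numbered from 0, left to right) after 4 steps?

0

step 1: 11101100111
step 2: 00010010000
step 3: 11011011111
step 4: 00100100000
position 1 holds 0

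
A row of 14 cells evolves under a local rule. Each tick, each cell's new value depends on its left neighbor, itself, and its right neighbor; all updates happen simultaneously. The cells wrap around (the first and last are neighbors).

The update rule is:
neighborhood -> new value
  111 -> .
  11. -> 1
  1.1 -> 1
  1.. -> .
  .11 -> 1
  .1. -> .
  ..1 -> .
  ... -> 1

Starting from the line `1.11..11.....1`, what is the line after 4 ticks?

1..11....1.11.

tick 1: 1111..11.111.1
tick 2: ...1..1111.111
tick 3: .1....1..111.1
tick 4: 1..11....1.11.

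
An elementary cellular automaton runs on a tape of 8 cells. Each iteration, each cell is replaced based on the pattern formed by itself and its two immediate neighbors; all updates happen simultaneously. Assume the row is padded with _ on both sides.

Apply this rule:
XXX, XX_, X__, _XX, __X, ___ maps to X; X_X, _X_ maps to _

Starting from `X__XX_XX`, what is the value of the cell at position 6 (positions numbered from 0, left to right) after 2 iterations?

_XXXX_XX
XXXXX_XX
position 6 holds X

X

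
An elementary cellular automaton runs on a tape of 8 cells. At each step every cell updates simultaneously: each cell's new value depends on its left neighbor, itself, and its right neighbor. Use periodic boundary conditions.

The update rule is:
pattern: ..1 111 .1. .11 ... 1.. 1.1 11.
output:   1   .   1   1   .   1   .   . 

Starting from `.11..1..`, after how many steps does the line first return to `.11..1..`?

11.1111.
1..1....
11111..1
.....111
1...11..
11.11.11
...1..1.
..111111
111.....
1..1...1
.1111.11
.1....1.
111..111
...111..
..11..1.
.11.1111
.1..1...
111111..
1.....11
.1...11.
111.11.1
....1..1
1..11111
.111....
11..1...
1.1111.1
..1....1
1111..11
....111.
...11..1
1.11.111
..1..1..
.111111.
11.....1
..1...11
1111.11.
1....1..
11..1111
..111...
.11..1..

40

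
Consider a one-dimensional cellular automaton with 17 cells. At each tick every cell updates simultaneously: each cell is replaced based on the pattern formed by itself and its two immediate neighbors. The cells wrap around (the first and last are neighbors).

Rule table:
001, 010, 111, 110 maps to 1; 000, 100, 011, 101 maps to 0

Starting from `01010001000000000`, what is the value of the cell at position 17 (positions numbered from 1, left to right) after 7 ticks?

1

11010011000000000
01010101000000001
01010101000000011
01010101000000101
01010101000001101
01010101000010101
01010101000110101
position 17 holds 1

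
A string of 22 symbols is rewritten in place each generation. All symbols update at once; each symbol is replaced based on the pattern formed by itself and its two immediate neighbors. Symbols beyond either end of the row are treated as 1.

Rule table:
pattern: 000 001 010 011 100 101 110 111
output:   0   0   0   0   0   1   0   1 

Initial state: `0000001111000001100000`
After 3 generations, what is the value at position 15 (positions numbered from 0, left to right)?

0

0000000110000000000000
0000000000000000000000
0000000000000000000000
position 15 holds 0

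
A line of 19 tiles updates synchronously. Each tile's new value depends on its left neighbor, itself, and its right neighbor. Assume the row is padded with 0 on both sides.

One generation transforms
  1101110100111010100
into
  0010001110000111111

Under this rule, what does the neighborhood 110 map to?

0

At position 1 the neighborhood is 110; the next row has 0 there.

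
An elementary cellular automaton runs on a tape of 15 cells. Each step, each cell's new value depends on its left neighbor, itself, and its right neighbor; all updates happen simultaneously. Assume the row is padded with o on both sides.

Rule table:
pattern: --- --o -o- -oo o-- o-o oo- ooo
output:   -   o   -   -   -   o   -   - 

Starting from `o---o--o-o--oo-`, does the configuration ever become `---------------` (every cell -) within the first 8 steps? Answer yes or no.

no

---o--o-o--o--o
--o--o-o--o--o-
-o--o-o--o--o-o
o--o-o--o--o-o-
--o-o--o--o-o-o
-o-o--o--o-o-o-
o-o--o--o-o-o-o
-o--o--o-o-o-o-
step 8 is -o--o--o-o-o-o-, still not uniform -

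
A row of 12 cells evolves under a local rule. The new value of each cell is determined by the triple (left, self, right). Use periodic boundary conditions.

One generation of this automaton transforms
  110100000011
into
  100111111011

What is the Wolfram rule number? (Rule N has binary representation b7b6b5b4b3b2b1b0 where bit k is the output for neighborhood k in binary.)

157

position 0: 111 → 1  (bit 7 = 1)
position 1: 110 → 0  (bit 6 = 0)
position 2: 101 → 0  (bit 5 = 0)
position 4: 100 → 1  (bit 4 = 1)
position 10: 011 → 1  (bit 3 = 1)
position 3: 010 → 1  (bit 2 = 1)
position 9: 001 → 0  (bit 1 = 0)
position 5: 000 → 1  (bit 0 = 1)
bits b7..b0 = 10011101 = 157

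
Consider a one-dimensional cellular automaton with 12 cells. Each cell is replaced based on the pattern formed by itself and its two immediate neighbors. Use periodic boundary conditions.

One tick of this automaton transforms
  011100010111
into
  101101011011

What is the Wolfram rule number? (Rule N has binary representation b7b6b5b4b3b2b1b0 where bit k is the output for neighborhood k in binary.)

229

position 2: 111 → 1  (bit 7 = 1)
position 3: 110 → 1  (bit 6 = 1)
position 0: 101 → 1  (bit 5 = 1)
position 4: 100 → 0  (bit 4 = 0)
position 1: 011 → 0  (bit 3 = 0)
position 7: 010 → 1  (bit 2 = 1)
position 6: 001 → 0  (bit 1 = 0)
position 5: 000 → 1  (bit 0 = 1)
bits b7..b0 = 11100101 = 229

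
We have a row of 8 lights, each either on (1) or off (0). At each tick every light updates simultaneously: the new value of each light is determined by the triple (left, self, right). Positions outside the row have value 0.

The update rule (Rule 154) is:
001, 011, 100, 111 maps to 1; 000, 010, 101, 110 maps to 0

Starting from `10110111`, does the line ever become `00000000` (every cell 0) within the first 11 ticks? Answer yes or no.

no

tick 1: 00100110
tick 2: 01011101
tick 3: 10011000
tick 4: 01110100
tick 5: 11100010
tick 6: 11010101
tick 7: 10000000
tick 8: 01000000
tick 9: 10100000
tick 10: 00010000
tick 11: 00101000
tick 11 is 00101000, still not uniform 0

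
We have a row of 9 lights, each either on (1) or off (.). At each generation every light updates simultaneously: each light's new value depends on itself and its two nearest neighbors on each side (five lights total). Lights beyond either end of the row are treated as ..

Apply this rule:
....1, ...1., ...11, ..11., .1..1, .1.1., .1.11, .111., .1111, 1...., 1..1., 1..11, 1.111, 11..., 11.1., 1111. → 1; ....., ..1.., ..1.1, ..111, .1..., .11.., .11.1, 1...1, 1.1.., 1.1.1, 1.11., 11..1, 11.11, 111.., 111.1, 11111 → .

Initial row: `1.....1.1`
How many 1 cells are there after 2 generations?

..1.11.1.
11.1..1..
count of 1: 4

4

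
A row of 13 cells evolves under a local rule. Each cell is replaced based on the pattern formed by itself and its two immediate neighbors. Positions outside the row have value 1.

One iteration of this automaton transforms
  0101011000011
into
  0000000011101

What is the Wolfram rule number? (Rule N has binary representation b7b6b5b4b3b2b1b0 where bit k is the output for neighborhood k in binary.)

position 12: 111 → 1  (bit 7 = 1)
position 6: 110 → 0  (bit 6 = 0)
position 0: 101 → 0  (bit 5 = 0)
position 7: 100 → 0  (bit 4 = 0)
position 5: 011 → 0  (bit 3 = 0)
position 1: 010 → 0  (bit 2 = 0)
position 10: 001 → 1  (bit 1 = 1)
position 8: 000 → 1  (bit 0 = 1)
bits b7..b0 = 10000011 = 131

131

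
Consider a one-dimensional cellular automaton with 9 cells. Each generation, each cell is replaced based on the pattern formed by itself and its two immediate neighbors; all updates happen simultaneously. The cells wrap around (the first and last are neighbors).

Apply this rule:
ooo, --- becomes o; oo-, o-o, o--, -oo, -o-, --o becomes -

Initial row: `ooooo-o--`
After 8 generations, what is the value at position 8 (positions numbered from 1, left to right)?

-ooo-----
--o--oooo
------oo-
ooooo----
-ooo--oo-
--o------
o---ooooo
--o--oooo
position 8 holds o

o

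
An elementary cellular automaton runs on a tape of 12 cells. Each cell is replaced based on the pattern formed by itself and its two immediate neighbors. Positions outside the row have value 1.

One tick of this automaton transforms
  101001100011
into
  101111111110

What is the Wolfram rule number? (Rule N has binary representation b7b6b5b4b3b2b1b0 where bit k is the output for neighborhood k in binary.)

95

position 11: 111 → 0  (bit 7 = 0)
position 0: 110 → 1  (bit 6 = 1)
position 1: 101 → 0  (bit 5 = 0)
position 3: 100 → 1  (bit 4 = 1)
position 5: 011 → 1  (bit 3 = 1)
position 2: 010 → 1  (bit 2 = 1)
position 4: 001 → 1  (bit 1 = 1)
position 8: 000 → 1  (bit 0 = 1)
bits b7..b0 = 01011111 = 95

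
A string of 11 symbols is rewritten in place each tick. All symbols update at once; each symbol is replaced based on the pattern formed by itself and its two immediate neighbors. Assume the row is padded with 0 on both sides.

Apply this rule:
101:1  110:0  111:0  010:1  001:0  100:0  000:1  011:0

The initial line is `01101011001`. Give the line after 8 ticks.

00011100001
11000001101
00011100011
11000001000
00011101011
11000011100
00011000001
11000011101

11000011101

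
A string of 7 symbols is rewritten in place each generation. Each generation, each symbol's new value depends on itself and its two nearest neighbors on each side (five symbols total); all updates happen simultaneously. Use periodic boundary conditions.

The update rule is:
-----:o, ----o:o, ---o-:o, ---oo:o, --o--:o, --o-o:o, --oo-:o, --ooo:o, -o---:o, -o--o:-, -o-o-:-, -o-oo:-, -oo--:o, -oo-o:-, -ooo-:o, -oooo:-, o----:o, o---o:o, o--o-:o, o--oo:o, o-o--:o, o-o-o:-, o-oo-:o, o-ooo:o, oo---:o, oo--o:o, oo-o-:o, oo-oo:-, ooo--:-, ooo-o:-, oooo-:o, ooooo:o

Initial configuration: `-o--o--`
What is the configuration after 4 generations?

-oo--o-

generation 1: oo-oooo
generation 2: o--o-oo
generation 3: -ooo-oo
generation 4: -oo--o-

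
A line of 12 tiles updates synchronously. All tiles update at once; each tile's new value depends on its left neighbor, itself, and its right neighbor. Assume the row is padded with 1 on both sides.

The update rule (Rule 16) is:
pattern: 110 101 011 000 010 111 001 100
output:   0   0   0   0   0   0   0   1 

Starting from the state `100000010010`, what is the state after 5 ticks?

010000001000
001000000100
100100000010
010010000000
001001000000

001001000000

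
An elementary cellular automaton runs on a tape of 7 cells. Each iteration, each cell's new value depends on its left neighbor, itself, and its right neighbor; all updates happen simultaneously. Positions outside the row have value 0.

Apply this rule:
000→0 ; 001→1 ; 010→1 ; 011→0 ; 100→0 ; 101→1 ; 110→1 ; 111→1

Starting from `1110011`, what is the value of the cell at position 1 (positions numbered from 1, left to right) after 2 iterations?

1

iteration 1: 0110101
iteration 2: 1011111
position 1 holds 1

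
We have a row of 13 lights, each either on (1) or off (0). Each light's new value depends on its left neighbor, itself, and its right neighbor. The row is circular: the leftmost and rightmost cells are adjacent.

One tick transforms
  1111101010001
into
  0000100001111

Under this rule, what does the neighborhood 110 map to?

1

At position 4 the neighborhood is 110; the next row has 1 there.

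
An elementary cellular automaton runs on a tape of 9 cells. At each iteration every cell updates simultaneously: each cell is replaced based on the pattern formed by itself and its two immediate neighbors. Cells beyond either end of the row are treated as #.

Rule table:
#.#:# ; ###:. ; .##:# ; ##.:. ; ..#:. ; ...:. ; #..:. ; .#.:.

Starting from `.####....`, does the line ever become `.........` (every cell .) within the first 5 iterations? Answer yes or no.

yes

##.......
.........
all cells are . at iteration 2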